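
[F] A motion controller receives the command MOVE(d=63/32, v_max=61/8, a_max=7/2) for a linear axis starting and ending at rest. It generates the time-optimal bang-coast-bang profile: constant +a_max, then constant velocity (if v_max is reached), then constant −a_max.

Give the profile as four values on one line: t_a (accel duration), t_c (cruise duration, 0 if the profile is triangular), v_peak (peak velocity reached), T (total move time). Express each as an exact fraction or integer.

t_a=3/4 t_c=0 v_peak=21/8 T=3/2

(v_max)²/a_max = (61/8)²/(7/2) = 3721/224
63/32 < 3721/224 → triangular
v_peak = √(63/32·7/2) = √(441/64) = 21/8
t_a = (21/8)/(7/2) = 3/4; t_c = 0
T = 2·3/4 = 3/2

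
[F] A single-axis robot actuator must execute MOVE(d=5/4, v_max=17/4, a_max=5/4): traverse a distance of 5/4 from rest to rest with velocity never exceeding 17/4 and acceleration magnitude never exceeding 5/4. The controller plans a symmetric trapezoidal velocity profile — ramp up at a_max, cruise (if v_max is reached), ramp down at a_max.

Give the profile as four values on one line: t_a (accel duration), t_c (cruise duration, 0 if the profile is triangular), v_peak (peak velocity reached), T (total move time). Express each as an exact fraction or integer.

t_a=1 t_c=0 v_peak=5/4 T=2

(v_max)²/a_max = (17/4)²/(5/4) = 289/20
5/4 < 289/20 ⇒ no cruise
v_peak = √(5/4·5/4) = √(25/16) = 5/4
t_a = (5/4)/(5/4) = 1; t_c = 0
T = 2·1 = 2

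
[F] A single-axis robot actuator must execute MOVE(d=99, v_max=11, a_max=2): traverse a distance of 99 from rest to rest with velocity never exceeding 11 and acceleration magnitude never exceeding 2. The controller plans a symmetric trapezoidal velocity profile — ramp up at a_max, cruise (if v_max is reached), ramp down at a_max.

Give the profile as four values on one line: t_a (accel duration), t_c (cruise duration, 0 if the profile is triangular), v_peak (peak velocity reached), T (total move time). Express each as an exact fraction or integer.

(v_max)²/a_max = 11²/2 = 121/2
99 ≥ 121/2 so v_max reached
t_a = 11/2; v_peak = 11
d_cruise = 99 − 121/2 = 77/2; t_c = (77/2)/11 = 7/2
T = 2·11/2 + 7/2 = 29/2

t_a=11/2 t_c=7/2 v_peak=11 T=29/2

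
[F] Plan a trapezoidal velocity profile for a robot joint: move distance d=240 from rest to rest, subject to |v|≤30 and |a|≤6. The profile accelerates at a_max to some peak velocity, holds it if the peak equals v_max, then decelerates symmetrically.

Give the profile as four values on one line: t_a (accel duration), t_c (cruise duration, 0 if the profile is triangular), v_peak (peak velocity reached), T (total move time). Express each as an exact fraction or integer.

t_a=5 t_c=3 v_peak=30 T=13

(v_max)²/a_max = 30²/6 = 150
240 ≥ 150 ⇒ cruise phase
t_a = 30/6 = 5; v_peak = 30
d_cruise = 240 − 150 = 90; t_c = 90/30 = 3
T = 2·5 + 3 = 13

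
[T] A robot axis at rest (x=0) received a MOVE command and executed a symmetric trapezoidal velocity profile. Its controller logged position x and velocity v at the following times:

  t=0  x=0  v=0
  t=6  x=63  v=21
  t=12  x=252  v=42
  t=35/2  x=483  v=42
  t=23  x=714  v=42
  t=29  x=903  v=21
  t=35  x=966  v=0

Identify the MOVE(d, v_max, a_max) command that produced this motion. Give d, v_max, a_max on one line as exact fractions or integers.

final state: t=35, x=966, v=0 → d = 966
a_max = (21−0)/(6−0) = 7/2
max v = 42 over t∈[12,23] → v_max = 42
check: 42·(12+11) = 966 ✓

d=966 v_max=42 a_max=7/2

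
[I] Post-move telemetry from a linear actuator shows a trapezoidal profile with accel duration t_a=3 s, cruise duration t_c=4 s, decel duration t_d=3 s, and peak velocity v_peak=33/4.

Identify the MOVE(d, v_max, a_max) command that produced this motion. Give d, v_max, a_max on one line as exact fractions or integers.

d=231/4 v_max=33/4 a_max=11/4

a_max = (33/4)/3 = 11/4
d_a = ½·33/4·3 = 99/8; d_c = 33/4·4 = 33
d = 2·99/8 + 33 = 231/4
t_c = 4 > 0 ⇒ limit active, v_max = 33/4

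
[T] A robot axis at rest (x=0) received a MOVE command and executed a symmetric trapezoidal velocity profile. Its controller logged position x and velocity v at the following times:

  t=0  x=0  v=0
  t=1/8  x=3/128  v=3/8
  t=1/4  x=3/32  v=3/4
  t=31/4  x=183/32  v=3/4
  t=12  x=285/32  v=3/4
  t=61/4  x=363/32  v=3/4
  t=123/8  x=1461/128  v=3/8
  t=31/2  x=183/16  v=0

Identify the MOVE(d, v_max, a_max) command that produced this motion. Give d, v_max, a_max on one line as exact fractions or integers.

d=183/16 v_max=3/4 a_max=3

final state: t=31/2, x=183/16, v=0 → d = 183/16
a_max = (3/8−0)/(1/8−0) = 3
max v = 3/4 over t∈[1/4,61/4] → v_max = 3/4
check: 3/4·(1/4+15) = 183/16 ✓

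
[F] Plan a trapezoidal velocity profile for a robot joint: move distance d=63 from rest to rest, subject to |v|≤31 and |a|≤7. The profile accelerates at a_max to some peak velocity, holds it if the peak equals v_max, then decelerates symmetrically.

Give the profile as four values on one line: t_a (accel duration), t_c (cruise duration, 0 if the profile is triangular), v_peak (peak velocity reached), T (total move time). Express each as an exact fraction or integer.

t_a=3 t_c=0 v_peak=21 T=6

(v_max)²/a_max = 31²/7 = 961/7
63 < 961/7 ⇒ no cruise
v_peak = √(63·7) = √441 = 21
t_a = 21/7 = 3; t_c = 0
T = 2·3 = 6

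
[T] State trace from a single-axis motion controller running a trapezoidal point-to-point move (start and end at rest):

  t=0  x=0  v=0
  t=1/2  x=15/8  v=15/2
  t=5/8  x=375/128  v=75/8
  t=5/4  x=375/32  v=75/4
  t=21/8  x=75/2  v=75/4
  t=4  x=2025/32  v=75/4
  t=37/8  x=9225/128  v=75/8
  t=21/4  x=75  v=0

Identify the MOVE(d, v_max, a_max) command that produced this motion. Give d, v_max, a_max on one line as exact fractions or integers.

final state: t=21/4, x=75, v=0 → d = 75
a_max = (15/2−0)/(1/2−0) = 15
max v = 75/4 over t∈[5/4,4] → v_max = 75/4
check: 75/4·(5/4+11/4) = 75 ✓

d=75 v_max=75/4 a_max=15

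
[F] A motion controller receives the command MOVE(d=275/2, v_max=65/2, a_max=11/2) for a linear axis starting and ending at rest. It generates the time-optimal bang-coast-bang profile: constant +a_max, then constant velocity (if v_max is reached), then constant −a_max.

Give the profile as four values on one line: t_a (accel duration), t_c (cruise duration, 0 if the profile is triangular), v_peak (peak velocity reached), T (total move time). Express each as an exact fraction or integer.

vₘ²/aₘ = (65/2)²/(11/2) = 4225/22
275/2 < 4225/22 ⇒ no cruise
v_peak = √(275/2·11/2) = √(3025/4) = 55/2
t_a = (55/2)/(11/2) = 5; t_c = 0
T = 2·5 = 10

t_a=5 t_c=0 v_peak=55/2 T=10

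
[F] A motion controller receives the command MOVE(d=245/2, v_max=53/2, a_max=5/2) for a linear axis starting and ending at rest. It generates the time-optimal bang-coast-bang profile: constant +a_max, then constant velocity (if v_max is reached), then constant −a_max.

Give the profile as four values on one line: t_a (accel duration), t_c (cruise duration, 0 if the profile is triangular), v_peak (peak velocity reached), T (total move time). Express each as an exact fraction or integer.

t_a=7 t_c=0 v_peak=35/2 T=14

vₘ²/aₘ = (53/2)²/(5/2) = 2809/10
245/2 < 2809/10 → triangular
v_peak = √(245/2·5/2) = √(1225/4) = 35/2
t_a = (35/2)/(5/2) = 7; t_c = 0
T = 2·7 = 14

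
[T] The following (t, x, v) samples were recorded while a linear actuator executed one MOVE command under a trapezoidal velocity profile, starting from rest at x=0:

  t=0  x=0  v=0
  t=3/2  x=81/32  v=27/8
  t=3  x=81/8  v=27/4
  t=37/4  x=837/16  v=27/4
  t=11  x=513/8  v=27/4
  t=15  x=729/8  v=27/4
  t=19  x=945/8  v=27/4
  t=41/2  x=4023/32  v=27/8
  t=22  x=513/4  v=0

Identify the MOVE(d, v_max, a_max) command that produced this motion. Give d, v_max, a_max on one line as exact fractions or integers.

final state: t=22, x=513/4, v=0 → d = 513/4
a_max = (27/8−0)/(3/2−0) = 9/4
max v = 27/4 over t∈[3,19] → v_max = 27/4
check: 27/4·(3+16) = 513/4 ✓

d=513/4 v_max=27/4 a_max=9/4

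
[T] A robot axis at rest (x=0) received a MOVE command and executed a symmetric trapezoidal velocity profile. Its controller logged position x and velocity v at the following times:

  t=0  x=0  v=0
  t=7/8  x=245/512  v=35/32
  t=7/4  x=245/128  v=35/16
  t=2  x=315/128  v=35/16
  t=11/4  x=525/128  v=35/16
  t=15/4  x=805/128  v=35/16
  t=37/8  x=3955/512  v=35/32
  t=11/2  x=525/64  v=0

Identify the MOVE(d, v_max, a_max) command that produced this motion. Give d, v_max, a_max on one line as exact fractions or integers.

final state: t=11/2, x=525/64, v=0 → d = 525/64
a_max = (35/32−0)/(7/8−0) = 5/4
max v = 35/16 over t∈[7/4,15/4] → v_max = 35/16
check: 35/16·(7/4+2) = 525/64 ✓

d=525/64 v_max=35/16 a_max=5/4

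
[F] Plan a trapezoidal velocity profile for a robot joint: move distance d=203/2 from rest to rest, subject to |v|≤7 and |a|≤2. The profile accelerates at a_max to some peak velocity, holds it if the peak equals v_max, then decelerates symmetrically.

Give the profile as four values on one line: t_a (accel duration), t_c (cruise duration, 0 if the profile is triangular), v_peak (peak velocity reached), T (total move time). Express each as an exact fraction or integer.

t_a=7/2 t_c=11 v_peak=7 T=18

vₘ²/aₘ = 7²/2 = 49/2
203/2 ≥ 49/2 so v_max reached
t_a = 7/2; v_peak = 7
d_cruise = 203/2 − 49/2 = 77; t_c = 77/7 = 11
T = 2·7/2 + 11 = 18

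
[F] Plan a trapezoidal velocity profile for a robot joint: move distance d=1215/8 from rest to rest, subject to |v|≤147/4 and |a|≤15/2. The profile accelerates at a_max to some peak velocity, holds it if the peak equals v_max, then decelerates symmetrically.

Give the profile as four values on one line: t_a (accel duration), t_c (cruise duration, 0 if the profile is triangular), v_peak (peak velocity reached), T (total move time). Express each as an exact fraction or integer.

t_a=9/2 t_c=0 v_peak=135/4 T=9

v_max²/a_max = (147/4)²/(15/2) = 7203/40
1215/8 < 7203/40 ⇒ no cruise
v_peak = √(1215/8·15/2) = √(18225/16) = 135/4
t_a = (135/4)/(15/2) = 9/2; t_c = 0
T = 2·9/2 = 9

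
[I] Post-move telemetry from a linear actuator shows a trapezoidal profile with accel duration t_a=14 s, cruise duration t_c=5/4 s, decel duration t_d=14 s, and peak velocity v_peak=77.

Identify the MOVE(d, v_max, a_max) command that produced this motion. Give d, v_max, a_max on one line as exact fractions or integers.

a_max = 77/14 = 11/2
d_a = ½·77·14 = 539; d_c = 77·5/4 = 385/4
d = 2·539 + 385/4 = 4697/4
t_c = 5/4 > 0 so v_max = 77

d=4697/4 v_max=77 a_max=11/2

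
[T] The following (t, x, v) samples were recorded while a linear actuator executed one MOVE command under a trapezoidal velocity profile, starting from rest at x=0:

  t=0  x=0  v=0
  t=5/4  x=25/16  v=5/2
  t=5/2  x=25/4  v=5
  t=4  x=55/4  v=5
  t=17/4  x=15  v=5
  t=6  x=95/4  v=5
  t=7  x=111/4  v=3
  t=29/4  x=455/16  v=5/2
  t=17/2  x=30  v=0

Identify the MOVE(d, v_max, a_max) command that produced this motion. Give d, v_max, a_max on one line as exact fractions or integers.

final state: t=17/2, x=30, v=0 → d = 30
a_max = (5/2−0)/(5/4−0) = 2
max v = 5 over t∈[5/2,6] → v_max = 5
check: 5·(5/2+7/2) = 30 ✓

d=30 v_max=5 a_max=2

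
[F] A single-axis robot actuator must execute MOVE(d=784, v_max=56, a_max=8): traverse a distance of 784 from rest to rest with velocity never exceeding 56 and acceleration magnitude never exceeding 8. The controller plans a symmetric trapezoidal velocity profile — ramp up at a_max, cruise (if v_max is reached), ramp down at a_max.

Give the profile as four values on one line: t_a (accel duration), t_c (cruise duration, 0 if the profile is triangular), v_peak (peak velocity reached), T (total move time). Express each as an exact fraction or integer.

t_a=7 t_c=7 v_peak=56 T=21

v_max²/a_max = 56²/8 = 392
784 ≥ 392 so v_max reached
t_a = 56/8 = 7; v_peak = 56
d_cruise = 784 − 392 = 392; t_c = 392/56 = 7
T = 2·7 + 7 = 21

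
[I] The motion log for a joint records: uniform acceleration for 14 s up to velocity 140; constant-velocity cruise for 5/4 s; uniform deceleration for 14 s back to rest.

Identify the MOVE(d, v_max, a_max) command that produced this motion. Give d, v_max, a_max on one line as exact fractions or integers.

d=2135 v_max=140 a_max=10

a_max = 140/14 = 10
d_a = ½·140·14 = 980; d_c = 140·5/4 = 175
d = 2·980 + 175 = 2135
t_c = 5/4 > 0 → v_max = v_peak = 140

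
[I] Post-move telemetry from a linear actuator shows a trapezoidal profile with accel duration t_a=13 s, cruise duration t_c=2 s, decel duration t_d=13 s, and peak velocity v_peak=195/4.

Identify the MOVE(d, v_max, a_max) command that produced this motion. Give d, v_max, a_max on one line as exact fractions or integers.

d=2925/4 v_max=195/4 a_max=15/4

a_max = (195/4)/13 = 15/4
d_a = ½·195/4·13 = 2535/8; d_c = 195/4·2 = 195/2
d = 2·2535/8 + 195/2 = 2925/4
t_c = 2 > 0 → v_max = v_peak = 195/4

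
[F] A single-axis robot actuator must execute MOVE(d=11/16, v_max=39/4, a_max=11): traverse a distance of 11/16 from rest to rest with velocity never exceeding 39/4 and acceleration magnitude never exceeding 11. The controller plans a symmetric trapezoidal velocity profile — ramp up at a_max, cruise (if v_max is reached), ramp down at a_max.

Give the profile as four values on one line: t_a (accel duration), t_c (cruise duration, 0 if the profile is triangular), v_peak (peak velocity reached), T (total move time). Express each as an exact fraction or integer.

t_a=1/4 t_c=0 v_peak=11/4 T=1/2

(v_max)²/a_max = (39/4)²/11 = 1521/176
11/16 < 1521/176 → triangular
v_peak = √(11/16·11) = √(121/16) = 11/4
t_a = (11/4)/11 = 1/4; t_c = 0
T = 2·1/4 = 1/2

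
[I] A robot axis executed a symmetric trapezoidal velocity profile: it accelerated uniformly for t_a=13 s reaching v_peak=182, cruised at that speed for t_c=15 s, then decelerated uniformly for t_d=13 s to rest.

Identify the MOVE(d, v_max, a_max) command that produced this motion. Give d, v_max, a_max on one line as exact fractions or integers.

a_max = 182/13 = 14
d_a = ½·182·13 = 1183; d_c = 182·15 = 2730
d = 2·1183 + 2730 = 5096
t_c = 15 > 0 so v_max = 182

d=5096 v_max=182 a_max=14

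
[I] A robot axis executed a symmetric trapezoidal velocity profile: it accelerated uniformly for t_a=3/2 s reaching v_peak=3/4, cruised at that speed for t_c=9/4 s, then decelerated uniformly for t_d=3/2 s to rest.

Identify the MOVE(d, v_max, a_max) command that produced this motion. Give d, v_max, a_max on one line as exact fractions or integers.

a_max = (3/4)/(3/2) = 1/2
d_a = ½·3/4·3/2 = 9/16; d_c = 3/4·9/4 = 27/16
d = 2·9/16 + 27/16 = 45/16
t_c = 9/4 > 0 → v_max = v_peak = 3/4

d=45/16 v_max=3/4 a_max=1/2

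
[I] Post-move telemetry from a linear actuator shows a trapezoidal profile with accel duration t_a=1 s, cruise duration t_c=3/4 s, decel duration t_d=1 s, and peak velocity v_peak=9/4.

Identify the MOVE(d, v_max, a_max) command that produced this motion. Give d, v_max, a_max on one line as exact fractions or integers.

d=63/16 v_max=9/4 a_max=9/4

a_max = (9/4)/1 = 9/4
d_a = ½·9/4·1 = 9/8; d_c = 9/4·3/4 = 27/16
d = 2·9/8 + 27/16 = 63/16
t_c = 3/4 > 0 ⇒ limit active, v_max = 9/4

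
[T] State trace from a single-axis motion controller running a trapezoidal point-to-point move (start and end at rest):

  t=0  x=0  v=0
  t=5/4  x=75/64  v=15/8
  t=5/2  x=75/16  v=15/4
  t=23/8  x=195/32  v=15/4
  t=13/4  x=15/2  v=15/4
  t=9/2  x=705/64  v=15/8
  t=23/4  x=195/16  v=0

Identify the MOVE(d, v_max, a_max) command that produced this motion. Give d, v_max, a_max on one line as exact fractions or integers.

final state: t=23/4, x=195/16, v=0 → d = 195/16
a_max = (15/8−0)/(5/4−0) = 3/2
max v = 15/4 over t∈[5/2,13/4] → v_max = 15/4
check: 15/4·(5/2+3/4) = 195/16 ✓

d=195/16 v_max=15/4 a_max=3/2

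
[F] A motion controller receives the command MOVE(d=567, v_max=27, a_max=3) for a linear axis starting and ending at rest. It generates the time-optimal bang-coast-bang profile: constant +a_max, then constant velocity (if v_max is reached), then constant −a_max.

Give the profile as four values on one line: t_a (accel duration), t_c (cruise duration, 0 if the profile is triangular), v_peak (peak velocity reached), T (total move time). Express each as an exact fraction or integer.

(v_max)²/a_max = 27²/3 = 243
567 ≥ 243 ⇒ cruise phase
t_a = 27/3 = 9; v_peak = 27
d_cruise = 567 − 243 = 324; t_c = 324/27 = 12
T = 2·9 + 12 = 30

t_a=9 t_c=12 v_peak=27 T=30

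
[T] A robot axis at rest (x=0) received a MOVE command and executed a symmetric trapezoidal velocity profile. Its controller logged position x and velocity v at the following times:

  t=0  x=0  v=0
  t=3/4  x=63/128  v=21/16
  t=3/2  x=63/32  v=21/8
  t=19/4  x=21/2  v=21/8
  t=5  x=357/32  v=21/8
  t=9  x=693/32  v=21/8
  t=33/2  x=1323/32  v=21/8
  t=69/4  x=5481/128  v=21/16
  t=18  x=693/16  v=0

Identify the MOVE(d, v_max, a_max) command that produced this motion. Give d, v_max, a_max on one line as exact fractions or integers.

d=693/16 v_max=21/8 a_max=7/4

final state: t=18, x=693/16, v=0 → d = 693/16
a_max = (21/16−0)/(3/4−0) = 7/4
max v = 21/8 over t∈[3/2,33/2] → v_max = 21/8
check: 21/8·(3/2+15) = 693/16 ✓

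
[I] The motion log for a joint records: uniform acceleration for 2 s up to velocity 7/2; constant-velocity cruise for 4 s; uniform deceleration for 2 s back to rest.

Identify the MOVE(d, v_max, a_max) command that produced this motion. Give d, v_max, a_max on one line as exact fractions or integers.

a_max = (7/2)/2 = 7/4
d_a = ½·7/2·2 = 7/2; d_c = 7/2·4 = 14
d = 2·7/2 + 14 = 21
t_c = 4 > 0 ⇒ limit active, v_max = 7/2

d=21 v_max=7/2 a_max=7/4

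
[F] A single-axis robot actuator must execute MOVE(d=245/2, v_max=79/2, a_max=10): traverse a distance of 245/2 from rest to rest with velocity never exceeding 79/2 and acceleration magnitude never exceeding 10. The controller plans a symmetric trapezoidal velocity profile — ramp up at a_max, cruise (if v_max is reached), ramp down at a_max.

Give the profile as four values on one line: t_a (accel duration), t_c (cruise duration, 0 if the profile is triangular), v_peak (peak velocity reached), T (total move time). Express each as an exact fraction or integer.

t_a=7/2 t_c=0 v_peak=35 T=7

v_max²/a_max = (79/2)²/10 = 6241/40
245/2 < 6241/40 ⇒ no cruise
v_peak = √(245/2·10) = √1225 = 35
t_a = 35/10 = 7/2; t_c = 0
T = 2·7/2 = 7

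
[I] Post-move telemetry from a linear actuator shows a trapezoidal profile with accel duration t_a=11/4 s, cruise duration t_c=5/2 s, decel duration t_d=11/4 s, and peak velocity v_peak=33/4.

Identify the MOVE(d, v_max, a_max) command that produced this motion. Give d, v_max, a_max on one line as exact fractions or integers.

d=693/16 v_max=33/4 a_max=3

a_max = (33/4)/(11/4) = 3
d_a = ½·33/4·11/4 = 363/32; d_c = 33/4·5/2 = 165/8
d = 2·363/32 + 165/8 = 693/16
t_c = 5/2 > 0 ⇒ limit active, v_max = 33/4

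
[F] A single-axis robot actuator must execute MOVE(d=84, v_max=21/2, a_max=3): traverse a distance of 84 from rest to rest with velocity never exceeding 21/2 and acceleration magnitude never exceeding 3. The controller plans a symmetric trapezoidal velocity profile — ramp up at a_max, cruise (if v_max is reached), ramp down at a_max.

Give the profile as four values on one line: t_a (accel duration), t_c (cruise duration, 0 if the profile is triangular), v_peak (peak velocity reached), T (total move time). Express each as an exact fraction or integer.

v_max²/a_max = (21/2)²/3 = 147/4
84 ≥ 147/4 so v_max reached
t_a = (21/2)/3 = 7/2; v_peak = 21/2
d_cruise = 84 − 147/4 = 189/4; t_c = (189/4)/(21/2) = 9/2
T = 2·7/2 + 9/2 = 23/2

t_a=7/2 t_c=9/2 v_peak=21/2 T=23/2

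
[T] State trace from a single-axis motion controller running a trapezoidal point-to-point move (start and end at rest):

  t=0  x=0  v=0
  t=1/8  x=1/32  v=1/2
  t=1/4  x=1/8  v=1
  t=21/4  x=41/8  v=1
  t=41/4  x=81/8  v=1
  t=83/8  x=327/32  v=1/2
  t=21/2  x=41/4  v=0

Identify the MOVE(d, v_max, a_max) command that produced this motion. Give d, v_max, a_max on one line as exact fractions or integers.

d=41/4 v_max=1 a_max=4

final state: t=21/2, x=41/4, v=0 → d = 41/4
a_max = (1/2−0)/(1/8−0) = 4
max v = 1 over t∈[1/4,41/4] → v_max = 1
check: 1·(1/4+10) = 41/4 ✓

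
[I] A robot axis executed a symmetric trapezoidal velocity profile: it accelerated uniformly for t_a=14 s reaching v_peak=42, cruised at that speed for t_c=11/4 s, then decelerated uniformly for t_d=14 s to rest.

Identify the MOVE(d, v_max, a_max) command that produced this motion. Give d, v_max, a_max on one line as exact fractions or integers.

a_max = 42/14 = 3
d_a = ½·42·14 = 294; d_c = 42·11/4 = 231/2
d = 2·294 + 231/2 = 1407/2
t_c = 11/4 > 0 → v_max = v_peak = 42

d=1407/2 v_max=42 a_max=3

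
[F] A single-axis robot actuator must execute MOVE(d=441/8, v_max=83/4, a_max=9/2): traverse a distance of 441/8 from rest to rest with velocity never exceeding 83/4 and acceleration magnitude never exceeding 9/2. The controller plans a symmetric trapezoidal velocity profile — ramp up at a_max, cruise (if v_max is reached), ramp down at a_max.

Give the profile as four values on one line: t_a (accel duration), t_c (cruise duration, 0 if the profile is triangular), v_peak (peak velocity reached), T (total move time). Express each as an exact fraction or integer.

v_max²/a_max = (83/4)²/(9/2) = 6889/72
441/8 < 6889/72 so t_c = 0
v_peak = √(441/8·9/2) = √(3969/16) = 63/4
t_a = (63/4)/(9/2) = 7/2; t_c = 0
T = 2·7/2 = 7

t_a=7/2 t_c=0 v_peak=63/4 T=7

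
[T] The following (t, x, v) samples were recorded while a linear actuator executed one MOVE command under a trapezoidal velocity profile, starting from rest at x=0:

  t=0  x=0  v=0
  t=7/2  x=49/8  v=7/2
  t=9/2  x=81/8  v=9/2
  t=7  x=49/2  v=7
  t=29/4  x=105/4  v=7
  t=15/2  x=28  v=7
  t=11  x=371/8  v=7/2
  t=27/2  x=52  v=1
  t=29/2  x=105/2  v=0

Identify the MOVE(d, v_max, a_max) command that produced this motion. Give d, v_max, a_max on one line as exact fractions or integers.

d=105/2 v_max=7 a_max=1

final state: t=29/2, x=105/2, v=0 → d = 105/2
a_max = (7/2−0)/(7/2−0) = 1
max v = 7 over t∈[7,15/2] → v_max = 7
check: 7·(7+1/2) = 105/2 ✓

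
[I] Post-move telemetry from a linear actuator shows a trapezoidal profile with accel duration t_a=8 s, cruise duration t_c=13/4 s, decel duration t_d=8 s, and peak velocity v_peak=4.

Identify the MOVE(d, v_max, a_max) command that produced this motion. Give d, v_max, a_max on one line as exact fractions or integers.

a_max = 4/8 = 1/2
d_a = ½·4·8 = 16; d_c = 4·13/4 = 13
d = 2·16 + 13 = 45
t_c = 13/4 > 0 → v_max = v_peak = 4

d=45 v_max=4 a_max=1/2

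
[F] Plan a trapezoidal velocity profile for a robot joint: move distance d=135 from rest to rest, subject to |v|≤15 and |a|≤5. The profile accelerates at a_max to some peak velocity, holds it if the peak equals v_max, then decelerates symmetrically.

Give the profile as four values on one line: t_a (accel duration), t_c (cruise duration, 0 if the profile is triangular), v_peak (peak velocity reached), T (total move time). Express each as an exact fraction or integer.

(v_max)²/a_max = 15²/5 = 45
135 ≥ 45 ⇒ cruise phase
t_a = 15/5 = 3; v_peak = 15
d_cruise = 135 − 45 = 90; t_c = 90/15 = 6
T = 2·3 + 6 = 12

t_a=3 t_c=6 v_peak=15 T=12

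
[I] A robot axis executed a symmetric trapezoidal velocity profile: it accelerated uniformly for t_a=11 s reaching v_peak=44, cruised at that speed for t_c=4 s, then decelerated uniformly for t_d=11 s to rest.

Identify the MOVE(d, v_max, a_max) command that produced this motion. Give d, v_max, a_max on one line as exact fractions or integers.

d=660 v_max=44 a_max=4

a_max = 44/11 = 4
d_a = ½·44·11 = 242; d_c = 44·4 = 176
d = 2·242 + 176 = 660
t_c = 4 > 0 so v_max = 44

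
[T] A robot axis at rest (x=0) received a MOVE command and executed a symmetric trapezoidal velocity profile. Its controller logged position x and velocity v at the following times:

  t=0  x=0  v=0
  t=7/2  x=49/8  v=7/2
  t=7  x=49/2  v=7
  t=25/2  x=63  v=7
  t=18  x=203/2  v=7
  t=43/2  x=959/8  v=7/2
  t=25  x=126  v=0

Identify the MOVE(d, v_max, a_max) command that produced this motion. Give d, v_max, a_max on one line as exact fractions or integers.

final state: t=25, x=126, v=0 → d = 126
a_max = (7/2−0)/(7/2−0) = 1
max v = 7 over t∈[7,18] → v_max = 7
check: 7·(7+11) = 126 ✓

d=126 v_max=7 a_max=1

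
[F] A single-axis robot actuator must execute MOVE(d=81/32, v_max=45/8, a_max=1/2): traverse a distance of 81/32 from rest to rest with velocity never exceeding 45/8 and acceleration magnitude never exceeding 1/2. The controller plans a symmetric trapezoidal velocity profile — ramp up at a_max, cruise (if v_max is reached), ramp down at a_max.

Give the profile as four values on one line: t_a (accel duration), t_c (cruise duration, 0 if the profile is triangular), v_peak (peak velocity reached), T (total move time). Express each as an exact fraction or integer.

(v_max)²/a_max = (45/8)²/(1/2) = 2025/32
81/32 < 2025/32 so t_c = 0
v_peak = √(81/32·1/2) = √(81/64) = 9/8
t_a = (9/8)/(1/2) = 9/4; t_c = 0
T = 2·9/4 = 9/2

t_a=9/4 t_c=0 v_peak=9/8 T=9/2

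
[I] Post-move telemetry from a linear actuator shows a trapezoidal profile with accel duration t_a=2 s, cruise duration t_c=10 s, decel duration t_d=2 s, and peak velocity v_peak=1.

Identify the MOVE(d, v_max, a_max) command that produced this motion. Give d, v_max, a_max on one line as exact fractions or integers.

a_max = 1/2
d_a = ½·1·2 = 1; d_c = 1·10 = 10
d = 2·1 + 10 = 12
t_c = 10 > 0 → v_max = v_peak = 1

d=12 v_max=1 a_max=1/2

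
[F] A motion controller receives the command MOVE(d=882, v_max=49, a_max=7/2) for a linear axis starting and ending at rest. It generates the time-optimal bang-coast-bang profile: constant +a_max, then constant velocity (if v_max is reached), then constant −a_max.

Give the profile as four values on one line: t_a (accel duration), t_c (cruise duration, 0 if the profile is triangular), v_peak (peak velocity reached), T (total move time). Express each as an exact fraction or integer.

vₘ²/aₘ = 49²/(7/2) = 686
882 ≥ 686 so v_max reached
t_a = 49/(7/2) = 14; v_peak = 49
d_cruise = 882 − 686 = 196; t_c = 196/49 = 4
T = 2·14 + 4 = 32

t_a=14 t_c=4 v_peak=49 T=32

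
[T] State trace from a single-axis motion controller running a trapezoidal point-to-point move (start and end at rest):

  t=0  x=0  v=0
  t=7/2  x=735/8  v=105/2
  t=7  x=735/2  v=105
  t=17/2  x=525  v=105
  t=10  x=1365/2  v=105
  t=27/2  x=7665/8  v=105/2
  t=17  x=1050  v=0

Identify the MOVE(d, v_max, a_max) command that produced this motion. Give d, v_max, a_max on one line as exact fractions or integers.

d=1050 v_max=105 a_max=15

final state: t=17, x=1050, v=0 → d = 1050
a_max = (105/2−0)/(7/2−0) = 15
max v = 105 over t∈[7,10] → v_max = 105
check: 105·(7+3) = 1050 ✓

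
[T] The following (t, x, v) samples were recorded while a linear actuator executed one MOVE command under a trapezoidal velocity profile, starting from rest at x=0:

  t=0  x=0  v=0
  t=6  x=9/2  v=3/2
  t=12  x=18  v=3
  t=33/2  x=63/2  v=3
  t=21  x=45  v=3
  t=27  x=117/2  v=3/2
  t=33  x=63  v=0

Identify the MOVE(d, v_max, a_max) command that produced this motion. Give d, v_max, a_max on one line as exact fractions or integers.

d=63 v_max=3 a_max=1/4

final state: t=33, x=63, v=0 → d = 63
a_max = (3/2−0)/(6−0) = 1/4
max v = 3 over t∈[12,21] → v_max = 3
check: 3·(12+9) = 63 ✓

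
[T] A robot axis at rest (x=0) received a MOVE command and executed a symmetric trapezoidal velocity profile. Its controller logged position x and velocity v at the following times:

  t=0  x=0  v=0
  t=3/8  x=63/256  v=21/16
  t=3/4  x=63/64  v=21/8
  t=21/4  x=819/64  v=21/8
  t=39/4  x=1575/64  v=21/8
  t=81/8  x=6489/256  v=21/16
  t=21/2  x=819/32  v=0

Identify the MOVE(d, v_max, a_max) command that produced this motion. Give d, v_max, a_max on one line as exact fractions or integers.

d=819/32 v_max=21/8 a_max=7/2

final state: t=21/2, x=819/32, v=0 → d = 819/32
a_max = (21/16−0)/(3/8−0) = 7/2
max v = 21/8 over t∈[3/4,39/4] → v_max = 21/8
check: 21/8·(3/4+9) = 819/32 ✓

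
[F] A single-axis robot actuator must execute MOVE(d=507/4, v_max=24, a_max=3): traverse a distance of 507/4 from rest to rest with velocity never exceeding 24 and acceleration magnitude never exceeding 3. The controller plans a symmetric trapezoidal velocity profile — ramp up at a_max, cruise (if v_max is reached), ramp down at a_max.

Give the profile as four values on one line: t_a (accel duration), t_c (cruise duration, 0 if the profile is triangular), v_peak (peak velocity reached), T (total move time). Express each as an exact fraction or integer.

t_a=13/2 t_c=0 v_peak=39/2 T=13

vₘ²/aₘ = 24²/3 = 192
507/4 < 192 so t_c = 0
v_peak = √(507/4·3) = √(1521/4) = 39/2
t_a = (39/2)/3 = 13/2; t_c = 0
T = 2·13/2 = 13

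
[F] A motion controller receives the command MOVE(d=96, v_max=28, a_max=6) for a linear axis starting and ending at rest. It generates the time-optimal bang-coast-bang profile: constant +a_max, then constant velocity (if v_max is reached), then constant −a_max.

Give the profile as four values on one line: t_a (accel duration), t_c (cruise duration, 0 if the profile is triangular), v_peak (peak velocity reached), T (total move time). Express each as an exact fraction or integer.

t_a=4 t_c=0 v_peak=24 T=8

(v_max)²/a_max = 28²/6 = 392/3
96 < 392/3 ⇒ no cruise
v_peak = √(96·6) = √576 = 24
t_a = 24/6 = 4; t_c = 0
T = 2·4 = 8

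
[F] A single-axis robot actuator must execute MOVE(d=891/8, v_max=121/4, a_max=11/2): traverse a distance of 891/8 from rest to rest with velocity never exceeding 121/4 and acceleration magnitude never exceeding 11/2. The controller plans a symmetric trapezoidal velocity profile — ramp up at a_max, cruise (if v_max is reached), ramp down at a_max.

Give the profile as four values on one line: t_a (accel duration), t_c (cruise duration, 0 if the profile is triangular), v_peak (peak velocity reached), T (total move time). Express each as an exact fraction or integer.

v_max²/a_max = (121/4)²/(11/2) = 1331/8
891/8 < 1331/8 → triangular
v_peak = √(891/8·11/2) = √(9801/16) = 99/4
t_a = (99/4)/(11/2) = 9/2; t_c = 0
T = 2·9/2 = 9

t_a=9/2 t_c=0 v_peak=99/4 T=9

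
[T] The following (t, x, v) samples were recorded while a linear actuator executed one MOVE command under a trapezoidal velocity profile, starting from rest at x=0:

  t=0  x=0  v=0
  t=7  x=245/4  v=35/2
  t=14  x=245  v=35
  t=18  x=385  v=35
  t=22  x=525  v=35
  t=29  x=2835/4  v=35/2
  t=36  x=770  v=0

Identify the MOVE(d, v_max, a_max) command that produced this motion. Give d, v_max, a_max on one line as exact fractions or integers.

final state: t=36, x=770, v=0 → d = 770
a_max = (35/2−0)/(7−0) = 5/2
max v = 35 over t∈[14,22] → v_max = 35
check: 35·(14+8) = 770 ✓

d=770 v_max=35 a_max=5/2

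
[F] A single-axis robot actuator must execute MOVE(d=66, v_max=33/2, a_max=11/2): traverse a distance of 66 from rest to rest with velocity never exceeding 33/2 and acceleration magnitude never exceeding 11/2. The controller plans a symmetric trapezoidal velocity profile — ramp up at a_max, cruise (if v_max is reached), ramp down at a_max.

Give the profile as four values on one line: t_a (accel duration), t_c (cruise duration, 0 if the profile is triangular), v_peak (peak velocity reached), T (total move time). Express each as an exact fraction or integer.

v_max²/a_max = (33/2)²/(11/2) = 99/2
66 ≥ 99/2 → trapezoidal
t_a = (33/2)/(11/2) = 3; v_peak = 33/2
d_cruise = 66 − 99/2 = 33/2; t_c = (33/2)/(33/2) = 1
T = 2·3 + 1 = 7

t_a=3 t_c=1 v_peak=33/2 T=7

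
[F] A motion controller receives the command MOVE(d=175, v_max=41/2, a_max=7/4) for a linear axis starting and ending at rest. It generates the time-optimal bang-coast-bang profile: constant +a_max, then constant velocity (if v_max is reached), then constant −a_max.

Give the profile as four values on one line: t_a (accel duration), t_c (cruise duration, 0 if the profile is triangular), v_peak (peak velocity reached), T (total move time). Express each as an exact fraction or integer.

(v_max)²/a_max = (41/2)²/(7/4) = 1681/7
175 < 1681/7 → triangular
v_peak = √(175·7/4) = √(1225/4) = 35/2
t_a = (35/2)/(7/4) = 10; t_c = 0
T = 2·10 = 20

t_a=10 t_c=0 v_peak=35/2 T=20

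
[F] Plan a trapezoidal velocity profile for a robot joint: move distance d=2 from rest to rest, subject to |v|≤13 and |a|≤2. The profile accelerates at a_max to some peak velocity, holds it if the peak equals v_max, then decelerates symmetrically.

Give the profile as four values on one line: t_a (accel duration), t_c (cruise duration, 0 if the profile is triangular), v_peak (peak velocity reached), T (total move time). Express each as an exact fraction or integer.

(v_max)²/a_max = 13²/2 = 169/2
2 < 169/2 so t_c = 0
v_peak = √(2·2) = √4 = 2
t_a = 2/2 = 1; t_c = 0
T = 2·1 = 2

t_a=1 t_c=0 v_peak=2 T=2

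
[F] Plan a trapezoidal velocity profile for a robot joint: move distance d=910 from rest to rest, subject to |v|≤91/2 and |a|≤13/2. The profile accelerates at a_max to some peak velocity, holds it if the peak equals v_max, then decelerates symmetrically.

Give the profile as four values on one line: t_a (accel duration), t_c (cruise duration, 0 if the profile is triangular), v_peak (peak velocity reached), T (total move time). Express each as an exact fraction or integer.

t_a=7 t_c=13 v_peak=91/2 T=27

vₘ²/aₘ = (91/2)²/(13/2) = 637/2
910 ≥ 637/2 ⇒ cruise phase
t_a = (91/2)/(13/2) = 7; v_peak = 91/2
d_cruise = 910 − 637/2 = 1183/2; t_c = (1183/2)/(91/2) = 13
T = 2·7 + 13 = 27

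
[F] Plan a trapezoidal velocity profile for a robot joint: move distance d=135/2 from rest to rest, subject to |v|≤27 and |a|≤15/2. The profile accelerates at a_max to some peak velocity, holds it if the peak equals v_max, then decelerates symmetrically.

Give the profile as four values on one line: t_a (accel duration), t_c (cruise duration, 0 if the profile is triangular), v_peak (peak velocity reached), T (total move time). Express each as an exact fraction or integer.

t_a=3 t_c=0 v_peak=45/2 T=6

v_max²/a_max = 27²/(15/2) = 486/5
135/2 < 486/5 → triangular
v_peak = √(135/2·15/2) = √(2025/4) = 45/2
t_a = (45/2)/(15/2) = 3; t_c = 0
T = 2·3 = 6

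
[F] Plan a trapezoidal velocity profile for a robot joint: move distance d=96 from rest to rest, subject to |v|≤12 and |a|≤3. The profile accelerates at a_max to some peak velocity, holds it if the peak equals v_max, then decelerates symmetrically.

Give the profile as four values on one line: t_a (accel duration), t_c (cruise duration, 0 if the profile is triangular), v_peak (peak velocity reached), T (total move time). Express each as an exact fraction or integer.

v_max²/a_max = 12²/3 = 48
96 ≥ 48 → trapezoidal
t_a = 12/3 = 4; v_peak = 12
d_cruise = 96 − 48 = 48; t_c = 48/12 = 4
T = 2·4 + 4 = 12

t_a=4 t_c=4 v_peak=12 T=12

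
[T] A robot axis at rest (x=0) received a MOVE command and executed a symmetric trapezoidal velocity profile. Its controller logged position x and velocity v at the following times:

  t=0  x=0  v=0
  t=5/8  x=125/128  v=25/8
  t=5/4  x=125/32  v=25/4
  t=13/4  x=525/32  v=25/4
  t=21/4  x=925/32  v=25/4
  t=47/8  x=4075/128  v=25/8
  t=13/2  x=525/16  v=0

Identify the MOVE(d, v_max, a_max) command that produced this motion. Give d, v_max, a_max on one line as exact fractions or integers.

d=525/16 v_max=25/4 a_max=5

final state: t=13/2, x=525/16, v=0 → d = 525/16
a_max = (25/8−0)/(5/8−0) = 5
max v = 25/4 over t∈[5/4,21/4] → v_max = 25/4
check: 25/4·(5/4+4) = 525/16 ✓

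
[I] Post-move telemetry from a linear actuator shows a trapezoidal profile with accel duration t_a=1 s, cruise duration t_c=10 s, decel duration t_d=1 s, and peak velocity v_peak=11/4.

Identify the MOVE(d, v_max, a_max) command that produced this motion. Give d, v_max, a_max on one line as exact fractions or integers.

a_max = (11/4)/1 = 11/4
d_a = ½·11/4·1 = 11/8; d_c = 11/4·10 = 55/2
d = 2·11/8 + 55/2 = 121/4
t_c = 10 > 0 → v_max = v_peak = 11/4

d=121/4 v_max=11/4 a_max=11/4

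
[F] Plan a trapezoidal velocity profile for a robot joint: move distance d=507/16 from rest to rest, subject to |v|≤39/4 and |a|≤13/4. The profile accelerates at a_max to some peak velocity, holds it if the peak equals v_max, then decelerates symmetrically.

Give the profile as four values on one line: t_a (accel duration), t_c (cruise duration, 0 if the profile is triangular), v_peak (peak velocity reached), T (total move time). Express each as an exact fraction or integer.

v_max²/a_max = (39/4)²/(13/4) = 117/4
507/16 ≥ 117/4 → trapezoidal
t_a = (39/4)/(13/4) = 3; v_peak = 39/4
d_cruise = 507/16 − 117/4 = 39/16; t_c = (39/16)/(39/4) = 1/4
T = 2·3 + 1/4 = 25/4

t_a=3 t_c=1/4 v_peak=39/4 T=25/4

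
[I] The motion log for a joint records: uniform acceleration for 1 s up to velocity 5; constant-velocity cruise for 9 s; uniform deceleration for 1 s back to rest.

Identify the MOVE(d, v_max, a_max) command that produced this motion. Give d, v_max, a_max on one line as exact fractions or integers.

d=50 v_max=5 a_max=5

a_max = 5/1 = 5
d_a = ½·5·1 = 5/2; d_c = 5·9 = 45
d = 2·5/2 + 45 = 50
t_c = 9 > 0 ⇒ limit active, v_max = 5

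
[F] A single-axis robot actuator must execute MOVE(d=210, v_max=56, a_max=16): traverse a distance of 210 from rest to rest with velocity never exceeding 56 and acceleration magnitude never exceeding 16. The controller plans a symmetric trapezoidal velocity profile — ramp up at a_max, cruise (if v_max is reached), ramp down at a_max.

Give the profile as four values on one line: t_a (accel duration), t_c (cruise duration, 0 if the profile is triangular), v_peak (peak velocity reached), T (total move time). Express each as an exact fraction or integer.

t_a=7/2 t_c=1/4 v_peak=56 T=29/4

v_max²/a_max = 56²/16 = 196
210 ≥ 196 so v_max reached
t_a = 56/16 = 7/2; v_peak = 56
d_cruise = 210 − 196 = 14; t_c = 14/56 = 1/4
T = 2·7/2 + 1/4 = 29/4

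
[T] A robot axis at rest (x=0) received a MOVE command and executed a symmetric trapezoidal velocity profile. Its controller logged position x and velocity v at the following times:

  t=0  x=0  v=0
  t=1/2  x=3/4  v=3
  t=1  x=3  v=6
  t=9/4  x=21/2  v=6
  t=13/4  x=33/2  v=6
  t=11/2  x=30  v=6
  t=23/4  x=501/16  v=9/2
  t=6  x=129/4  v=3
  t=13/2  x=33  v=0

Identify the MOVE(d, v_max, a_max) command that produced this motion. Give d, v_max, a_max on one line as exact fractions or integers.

final state: t=13/2, x=33, v=0 → d = 33
a_max = (3−0)/(1/2−0) = 6
max v = 6 over t∈[1,11/2] → v_max = 6
check: 6·(1+9/2) = 33 ✓

d=33 v_max=6 a_max=6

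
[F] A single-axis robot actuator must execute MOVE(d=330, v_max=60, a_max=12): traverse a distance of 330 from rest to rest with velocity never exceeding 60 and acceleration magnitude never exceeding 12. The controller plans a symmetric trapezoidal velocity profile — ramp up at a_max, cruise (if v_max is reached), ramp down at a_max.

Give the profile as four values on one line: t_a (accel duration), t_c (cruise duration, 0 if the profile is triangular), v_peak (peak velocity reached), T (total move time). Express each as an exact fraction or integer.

t_a=5 t_c=1/2 v_peak=60 T=21/2

v_max²/a_max = 60²/12 = 300
330 ≥ 300 so v_max reached
t_a = 60/12 = 5; v_peak = 60
d_cruise = 330 − 300 = 30; t_c = 30/60 = 1/2
T = 2·5 + 1/2 = 21/2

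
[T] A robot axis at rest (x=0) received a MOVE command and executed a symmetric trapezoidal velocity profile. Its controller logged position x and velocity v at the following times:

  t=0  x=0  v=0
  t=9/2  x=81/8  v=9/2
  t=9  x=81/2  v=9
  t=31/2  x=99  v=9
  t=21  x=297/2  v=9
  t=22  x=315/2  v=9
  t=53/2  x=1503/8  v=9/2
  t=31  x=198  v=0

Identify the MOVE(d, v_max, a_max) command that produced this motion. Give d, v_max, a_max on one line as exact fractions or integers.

final state: t=31, x=198, v=0 → d = 198
a_max = (9/2−0)/(9/2−0) = 1
max v = 9 over t∈[9,22] → v_max = 9
check: 9·(9+13) = 198 ✓

d=198 v_max=9 a_max=1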